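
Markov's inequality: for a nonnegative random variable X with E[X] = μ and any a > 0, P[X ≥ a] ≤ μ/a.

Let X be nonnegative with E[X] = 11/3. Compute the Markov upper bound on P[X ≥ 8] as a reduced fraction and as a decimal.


μ = E[X] = 11/3, a = 8.
Markov: P[X ≥ 8] ≤ μ/a = (11/3)/8 = 11/24.
Numerically: ≈ 0.458.
(Since a = 8 > μ = 3.667, the bound 11/24 is < 1 and informative.)

P[X ≥ 8] ≤ 11/24 ≈ 0.458.


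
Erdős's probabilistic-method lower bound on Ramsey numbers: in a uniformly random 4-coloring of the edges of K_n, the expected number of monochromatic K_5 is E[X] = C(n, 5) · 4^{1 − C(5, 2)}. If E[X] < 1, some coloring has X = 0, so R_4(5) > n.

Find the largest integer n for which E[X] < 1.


We need C(n, 5) · 4^{1 − 10} < 1, i.e. C(n, 5) < 4^{10 − 1} = 262144.
Check values of n near the boundary:
  n = 27: C(27, 5) = 80730; 80730 < 262144? YES
  n = 28: C(28, 5) = 98280; 98280 < 262144? YES
  n = 29: C(29, 5) = 118755; 118755 < 262144? YES
  n = 30: C(30, 5) = 142506; 142506 < 262144? YES
  n = 31: C(31, 5) = 169911; 169911 < 262144? YES
  n = 32: C(32, 5) = 201376; 201376 < 262144? YES
  n = 33: C(33, 5) = 237336; 237336 < 262144? YES
  n = 34: C(34, 5) = 278256; 278256 < 262144? NO
The largest n with C(n, 5) < 262144 is n = 33 (where E[X] = 29667/32768 ≈ 0.9054). Hence R_4(5) > 33, i.e. R_4(5) ≥ 34.

Largest n = 33; hence R_4(5) > 33.


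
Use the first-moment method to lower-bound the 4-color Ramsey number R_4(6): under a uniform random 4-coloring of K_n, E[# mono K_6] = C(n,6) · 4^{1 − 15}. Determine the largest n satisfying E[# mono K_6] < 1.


We need C(n, 6) · 4^{1 − 15} < 1, i.e. C(n, 6) < 4^{15 − 1} = 268435456.
Check values of n near the boundary:
  n = 77: C(77, 6) = 237093780; 237093780 < 268435456? YES
  n = 78: C(78, 6) = 256851595; 256851595 < 268435456? YES
  n = 79: C(79, 6) = 277962685; 277962685 < 268435456? NO
The largest n with C(n, 6) < 268435456 is n = 78 (where E[X] = 256851595/268435456 ≈ 0.956847). Hence R_4(6) > 78, i.e. R_4(6) ≥ 79.

Largest n = 78; hence R_4(6) > 78.


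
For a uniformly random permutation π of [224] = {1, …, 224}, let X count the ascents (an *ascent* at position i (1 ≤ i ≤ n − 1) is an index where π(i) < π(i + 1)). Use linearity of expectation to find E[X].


Write X = Σ X_I over i = 1, …, 223, with X_I the indicator of one ascent.
There are 223 indicators.
For each fixed i, the pair (π(i), π(i+1)) is a uniformly random ordered pair of distinct values from {1, …, 224}; by symmetry P[π(i) < π(i+1)] = 1/2.
By linearity: E[X] = 223 · (1/2) = (224 − 1) · (1/2) = 223/2 ≈ 111.500.

E[X] = 223/2 = 111.500.


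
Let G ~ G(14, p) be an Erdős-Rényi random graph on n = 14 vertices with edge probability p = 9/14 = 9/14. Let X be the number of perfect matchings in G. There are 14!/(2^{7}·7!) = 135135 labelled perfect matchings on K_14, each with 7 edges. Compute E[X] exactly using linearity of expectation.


K_14 has 14!/(2^{7}·7!) = 135135 labelled perfect matchings.
For each such perfect matching H, let X_H = 1 if all 7 edges of H are present in G. Then P[X_H = 1] = p^{7} = (9/14)^{7} = 4782969/105413504.
By linearity: E[X] = Σ_H E[X_H] = 135135 · p^{7} = 135135 · 4782969/105413504 = 92335216545/15059072.
Numerically: E[X] ≈ 6.13e+03.

E[X] = 135135 · (9/14)^{7} = 92335216545/15059072 ≈ 6.13e+03.


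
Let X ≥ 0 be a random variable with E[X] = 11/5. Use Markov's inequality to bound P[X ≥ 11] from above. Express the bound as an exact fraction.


μ = E[X] = 11/5, a = 11.
Markov: P[X ≥ 11] ≤ μ/a = (11/5)/11 = 1/5.
Numerically: ≈ 0.200000.
(Since a = 11 > μ = 2.200000, the bound 1/5 is < 1 and informative.)

P[X ≥ 11] ≤ 1/5 ≈ 0.200000.


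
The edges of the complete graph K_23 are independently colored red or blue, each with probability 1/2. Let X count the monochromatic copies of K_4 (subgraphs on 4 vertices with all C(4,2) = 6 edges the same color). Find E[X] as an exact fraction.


Let X = Σ_S X_S over the C(23, 4) = 8855 subsets S of size 4, where X_S = 1 if the K_4 on S is monochromatic.
For a fixed S, the K_4 on S has C(4, 2) = 6 edges. P[all 6 edges red] = (1/2)^6, and likewise for blue, so P[monochromatic] = 2·(1/2)^6 = 2^{1 − 6} = 1/32.
By linearity of expectation: E[X] = C(23, 4) · 2^{1 − 6} = 8855 · 1/32 = 8855/32.
Numerically: E[X] ≈ 276.71875.

E[X] = C(23,4)·2^(1−C(4,2)) = 8855/32 ≈ 276.71875.


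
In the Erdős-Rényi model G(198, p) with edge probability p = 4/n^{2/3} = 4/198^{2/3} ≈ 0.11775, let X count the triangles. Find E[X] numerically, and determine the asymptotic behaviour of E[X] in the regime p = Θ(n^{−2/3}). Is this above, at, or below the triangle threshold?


Number of potential triangles: C(198, 3) = 1274196.
Each occurs with probability p³ ≈ (0.11775)³ ≈ 1.6324865e-03.
By linearity: E[X] = C(198, 3)·p³ ≈ 1274196 · 1.6324865e-03 ≈ 2080.10774.
Since α = 2/3 < 1, p = c/n^{2/3} ≫ 1/n is above the triangle threshold p ~ 1/n. Asymptotically E[X] ~ (c³/6)·n^{3(1−α)} = (4³/6)·n^{1} → ∞; triangles are abundant w.h.p.

E[X] ≈ 2080.10774; in regime p = Θ(1/n^{2/3}) E[X] diverges (above the triangle threshold p ~ 1/n).


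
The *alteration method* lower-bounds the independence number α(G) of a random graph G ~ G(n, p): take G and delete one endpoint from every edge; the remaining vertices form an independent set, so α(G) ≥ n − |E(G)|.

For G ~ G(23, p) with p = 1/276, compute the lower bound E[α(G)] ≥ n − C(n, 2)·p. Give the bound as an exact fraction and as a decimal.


E[|E(G)|] = C(23, 2)·p = 253 · (1/276) = 11/12.
E[α(G)] ≥ n − E[|E(G)|] = 23 − 11/12 = 265/12.
Numerically: ≈ 22.0833.
(This is only a lower bound; the true E[α(G)] may be larger.)

E[α(G)] ≥ 265/12 ≈ 22.0833.


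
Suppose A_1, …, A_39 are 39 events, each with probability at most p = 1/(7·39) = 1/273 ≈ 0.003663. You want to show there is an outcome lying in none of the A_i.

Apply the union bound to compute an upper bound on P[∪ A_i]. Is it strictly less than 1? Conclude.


Union bound: P[∪_{i=1}^{39} A_i] ≤ Σ_i P[A_i] ≤ 39·p = 39·(1/273) = 1/7.
Numerically: 1/7 ≈ 0.142857.
Is 1/7 < 1? YES.
Since P[∪ A_i] ≤ 1/7 < 1, the complement has P[∩ A_i^c] ≥ 1 − 1/7 = 6/7 > 0, so some outcome avoids every A_i.

39·p = 1/7 ≈ 0.142857; existence CERTIFIED by the union bound.


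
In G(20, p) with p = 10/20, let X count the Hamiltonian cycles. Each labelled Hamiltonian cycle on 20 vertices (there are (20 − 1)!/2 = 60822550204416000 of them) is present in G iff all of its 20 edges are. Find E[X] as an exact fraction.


K_20 has (20 − 1)!/2 = 60822550204416000 labelled Hamiltonian cycles.
For each such Hamiltonian cycle H, let X_H = 1 if all 20 edges of H are present in G. Then P[X_H = 1] = p^{20} = (1/2)^{20} = 1/1048576.
By linearity of expectation: E[X] = Σ_H E[X_H] = 60822550204416000 · p^{20} = 60822550204416000 · 1/1048576 = 1856156927625/32.
Numerically: E[X] ≈ 5.8005e+10.

E[X] = 60822550204416000 · (1/2)^{20} = 1856156927625/32 ≈ 5.8005e+10.


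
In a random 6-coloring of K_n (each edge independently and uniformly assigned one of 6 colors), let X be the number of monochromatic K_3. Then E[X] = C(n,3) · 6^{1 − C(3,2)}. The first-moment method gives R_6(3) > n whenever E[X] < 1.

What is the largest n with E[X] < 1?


We need C(n, 3) · 6^{1 − 3} < 1, i.e. C(n, 3) < 6^{3 − 1} = 36.
Check values of n near the boundary:
  n = 5: C(5, 3) = 10; 10 < 36? YES
  n = 6: C(6, 3) = 20; 20 < 36? YES
  n = 7: C(7, 3) = 35; 35 < 36? YES
  n = 8: C(8, 3) = 56; 56 < 36? NO
  n = 9: C(9, 3) = 84; 84 < 36? NO
The largest n with C(n, 3) < 36 is n = 7 (where E[X] = 35/36 ≈ 0.9722222). Hence R_6(3) > 7, i.e. R_6(3) ≥ 8.

Largest n = 7; hence R_6(3) > 7.


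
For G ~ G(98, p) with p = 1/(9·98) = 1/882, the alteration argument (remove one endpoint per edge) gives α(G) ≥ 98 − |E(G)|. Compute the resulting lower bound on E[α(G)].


E[|E(G)|] = C(98, 2)·p = 4753 · (1/882) = 97/18.
E[α(G)] ≥ n − E[|E(G)|] = 98 − 97/18 = 1667/18.
Numerically: ≈ 92.611.
(This is only a lower bound; the true E[α(G)] may be larger.)

E[α(G)] ≥ 1667/18 ≈ 92.611.


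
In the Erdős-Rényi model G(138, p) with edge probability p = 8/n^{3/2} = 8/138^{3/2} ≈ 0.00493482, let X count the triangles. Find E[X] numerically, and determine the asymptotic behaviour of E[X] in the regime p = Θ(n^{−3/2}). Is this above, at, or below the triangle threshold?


Number of potential triangles: C(138, 3) = 428536.
Each occurs with probability p³ ≈ (0.00493482)³ ≈ 1.20174984e-07.
By linearity: E[X] = C(138, 3)·p³ ≈ 428536 · 1.20174984e-07 ≈ 0.051499.
Since α = 3/2 > 1, p = c/n^{3/2} = o(1/n) is below the triangle threshold p ~ 1/n. Asymptotically E[X] ~ (c³/6)·n^{3(1−α)} = (8³/6)·n^{-1.5} → 0, so by Markov's inequality G has no triangles w.h.p.

E[X] ≈ 0.051499; in regime p = Θ(1/n^{3/2}) E[X] tends to 0 (below the triangle threshold p ~ 1/n).


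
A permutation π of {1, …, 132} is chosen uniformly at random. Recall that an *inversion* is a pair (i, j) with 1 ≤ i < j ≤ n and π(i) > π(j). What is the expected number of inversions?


Write X = Σ X_I over the C(132, 2) = 8646 pairs i < j, with X_I the indicator of one inversion.
There are 8646 indicators.
For each fixed pair i < j, the values π(i) and π(j) are two distinct elements of {1, …, 132} in uniformly random order; by symmetry P[π(i) > π(j)] = 1/2.
By linearity: E[X] = 8646 · (1/2) = C(132, 2) · (1/2) = 8646/2 = 4323 ≈ 4323.0000.

E[X] = 4323 = 4323.0000.


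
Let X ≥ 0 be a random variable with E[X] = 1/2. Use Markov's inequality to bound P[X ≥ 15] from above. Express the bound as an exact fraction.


μ = E[X] = 1/2, a = 15.
Markov: P[X ≥ 15] ≤ μ/a = (1/2)/15 = 1/30.
Numerically: ≈ 0.0333.
(Since a = 15 > μ = 0.5000, the bound 1/30 is < 1 and informative.)

P[X ≥ 15] ≤ 1/30 ≈ 0.0333.


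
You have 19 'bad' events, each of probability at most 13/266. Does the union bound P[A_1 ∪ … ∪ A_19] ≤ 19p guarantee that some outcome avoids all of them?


Union bound: P[∪_{i=1}^{19} A_i] ≤ Σ_i P[A_i] ≤ 19·p = 19·(13/266) = 13/14.
Numerically: 13/14 ≈ 0.928571.
Is 13/14 < 1? YES.
Since P[∪ A_i] ≤ 13/14 < 1, the complement has P[∩ A_i^c] ≥ 1 − 13/14 = 1/14 > 0, so some outcome avoids every A_i.

19·p = 13/14 ≈ 0.928571; existence CERTIFIED by the union bound.


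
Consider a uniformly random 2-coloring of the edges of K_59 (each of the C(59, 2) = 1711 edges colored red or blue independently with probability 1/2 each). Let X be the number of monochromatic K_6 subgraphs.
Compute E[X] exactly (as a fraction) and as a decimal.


Let X = Σ_S X_S over the C(59, 6) = 45057474 subsets S of size 6, where X_S = 1 if the K_6 on S is monochromatic.
For a fixed S, the K_6 on S has C(6, 2) = 15 edges. P[all 15 edges red] = (1/2)^15, and likewise for blue, so P[monochromatic] = 2·(1/2)^15 = 2^{1 − 15} = 1/16384.
By linearity: E[X] = C(59, 6) · 2^{1 − 15} = 45057474 · 1/16384 = 22528737/8192.
Numerically: E[X] ≈ 2750.08997.

E[X] = C(59,6)·2^(1−C(6,2)) = 22528737/8192 ≈ 2750.08997.


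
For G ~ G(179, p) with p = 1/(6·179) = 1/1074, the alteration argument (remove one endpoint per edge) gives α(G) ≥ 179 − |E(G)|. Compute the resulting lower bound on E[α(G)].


E[|E(G)|] = C(179, 2)·p = 15931 · (1/1074) = 89/6.
E[α(G)] ≥ n − E[|E(G)|] = 179 − 89/6 = 985/6.
Numerically: ≈ 164.166667.
(This is only a lower bound; the true E[α(G)] may be larger.)

E[α(G)] ≥ 985/6 ≈ 164.166667.


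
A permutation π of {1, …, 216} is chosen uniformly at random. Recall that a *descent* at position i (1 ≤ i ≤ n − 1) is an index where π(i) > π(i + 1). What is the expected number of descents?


Write X = Σ X_I over i = 1, …, 215, with X_I the indicator of one descent.
There are 215 indicators.
For each fixed i, the pair (π(i), π(i+1)) is a uniformly random ordered pair of distinct values from {1, …, 216}; by symmetry P[π(i) > π(i+1)] = 1/2.
By linearity: E[X] = 215 · (1/2) = (216 − 1) · (1/2) = 215/2 ≈ 107.5000.

E[X] = 215/2 = 107.5000.


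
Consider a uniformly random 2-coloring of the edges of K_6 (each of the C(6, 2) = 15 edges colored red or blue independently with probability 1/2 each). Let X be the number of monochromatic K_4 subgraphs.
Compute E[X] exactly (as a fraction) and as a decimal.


Let X = Σ_S X_S over the C(6, 4) = 15 subsets S of size 4, where X_S = 1 if the K_4 on S is monochromatic.
For a fixed S, the K_4 on S has C(4, 2) = 6 edges. P[all 6 edges red] = (1/2)^6, and likewise for blue, so P[monochromatic] = 2·(1/2)^6 = 2^{1 − 6} = 1/32.
Summing: E[X] = C(6, 4) · 2^{1 − 6} = 15 · 1/32 = 15/32.
Numerically: E[X] ≈ 0.4688.

E[X] = C(6,4)·2^(1−C(4,2)) = 15/32 ≈ 0.4688.


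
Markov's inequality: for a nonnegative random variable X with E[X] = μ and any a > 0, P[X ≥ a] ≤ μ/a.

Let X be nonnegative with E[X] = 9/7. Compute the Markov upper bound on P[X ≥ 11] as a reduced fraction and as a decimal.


μ = E[X] = 9/7, a = 11.
Markov: P[X ≥ 11] ≤ μ/a = (9/7)/11 = 9/77.
Numerically: ≈ 0.116883.
(Since a = 11 > μ = 1.285714, the bound 9/77 is < 1 and informative.)

P[X ≥ 11] ≤ 9/77 ≈ 0.116883.


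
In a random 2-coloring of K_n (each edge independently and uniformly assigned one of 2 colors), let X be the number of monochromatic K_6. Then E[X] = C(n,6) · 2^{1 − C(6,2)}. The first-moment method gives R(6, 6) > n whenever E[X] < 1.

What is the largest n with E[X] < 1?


We need C(n, 6) · 2^{1 − 15} < 1, i.e. C(n, 6) < 2^{15 − 1} = 16384.
Check values of n near the boundary:
  n = 11: C(11, 6) = 462; 462 < 16384? YES
  n = 12: C(12, 6) = 924; 924 < 16384? YES
  n = 13: C(13, 6) = 1716; 1716 < 16384? YES
  n = 14: C(14, 6) = 3003; 3003 < 16384? YES
  n = 15: C(15, 6) = 5005; 5005 < 16384? YES
  n = 16: C(16, 6) = 8008; 8008 < 16384? YES
  n = 17: C(17, 6) = 12376; 12376 < 16384? YES
  n = 18: C(18, 6) = 18564; 18564 < 16384? NO
  n = 19: C(19, 6) = 27132; 27132 < 16384? NO
  n = 20: C(20, 6) = 38760; 38760 < 16384? NO
The largest n with C(n, 6) < 16384 is n = 17 (where E[X] = 1547/2048 ≈ 0.7553711). Hence R(6, 6) > 17, i.e. R(6, 6) ≥ 18.

Largest n = 17; hence R(6, 6) > 17.


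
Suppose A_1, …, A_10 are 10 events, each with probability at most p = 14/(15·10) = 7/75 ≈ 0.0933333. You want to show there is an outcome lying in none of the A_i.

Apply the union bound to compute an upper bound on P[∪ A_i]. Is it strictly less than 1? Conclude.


Union bound: P[∪_{i=1}^{10} A_i] ≤ Σ_i P[A_i] ≤ 10·p = 10·(7/75) = 14/15.
Numerically: 14/15 ≈ 0.9333333.
Is 14/15 < 1? YES.
Since P[∪ A_i] ≤ 14/15 < 1, the complement has P[∩ A_i^c] ≥ 1 − 14/15 = 1/15 > 0, so some outcome avoids every A_i.

10·p = 14/15 ≈ 0.9333333; existence CERTIFIED by the union bound.


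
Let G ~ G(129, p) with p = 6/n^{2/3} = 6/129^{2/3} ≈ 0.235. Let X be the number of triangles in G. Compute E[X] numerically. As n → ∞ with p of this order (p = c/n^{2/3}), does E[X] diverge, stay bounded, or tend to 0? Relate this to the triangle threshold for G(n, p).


Number of potential triangles: C(129, 3) = 349504.
Each occurs with probability p³ ≈ (0.235)³ ≈ 1.29800e-02.
By linearity: E[X] = C(129, 3)·p³ ≈ 349504 · 1.29800e-02 ≈ 4536.558.
Since α = 2/3 < 1, p = c/n^{2/3} ≫ 1/n is above the triangle threshold p ~ 1/n. Asymptotically E[X] ~ (c³/6)·n^{3(1−α)} = (6³/6)·n^{1} → ∞; triangles are abundant w.h.p.

E[X] ≈ 4536.558; in regime p = Θ(1/n^{2/3}) E[X] diverges (above the triangle threshold p ~ 1/n).


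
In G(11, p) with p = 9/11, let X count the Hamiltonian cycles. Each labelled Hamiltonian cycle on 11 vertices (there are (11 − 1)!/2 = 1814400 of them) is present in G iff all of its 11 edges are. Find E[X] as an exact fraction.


K_11 has (11 − 1)!/2 = 1814400 labelled Hamiltonian cycles.
For each such Hamiltonian cycle H, let X_H = 1 if all 11 edges of H are present in G. Then P[X_H = 1] = p^{11} = (9/11)^{11} = 31381059609/285311670611.
Summing the indicators: E[X] = Σ_H E[X_H] = 1814400 · p^{11} = 1814400 · 31381059609/285311670611 = 56937794554569600/285311670611.
Numerically: E[X] ≈ 199563.

E[X] = 1814400 · (9/11)^{11} = 56937794554569600/285311670611 ≈ 199563.


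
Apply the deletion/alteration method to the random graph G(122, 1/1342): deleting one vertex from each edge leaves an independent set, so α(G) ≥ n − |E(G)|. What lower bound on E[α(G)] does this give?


E[|E(G)|] = C(122, 2)·p = 7381 · (1/1342) = 11/2.
E[α(G)] ≥ n − E[|E(G)|] = 122 − 11/2 = 233/2.
Numerically: ≈ 116.50000.
(This is only a lower bound; the true E[α(G)] may be larger.)

E[α(G)] ≥ 233/2 ≈ 116.50000.


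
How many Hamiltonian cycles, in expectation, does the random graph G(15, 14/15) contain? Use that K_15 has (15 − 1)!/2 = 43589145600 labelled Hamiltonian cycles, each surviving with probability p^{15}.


K_15 has (15 − 1)!/2 = 43589145600 labelled Hamiltonian cycles.
For each such Hamiltonian cycle H, let X_H = 1 if all 15 edges of H are present in G. Then P[X_H = 1] = p^{15} = (14/15)^{15} = 155568095557812224/437893890380859375.
By linearity of expectation: E[X] = Σ_H E[X_H] = 43589145600 · p^{15} = 43589145600 · 155568095557812224/437893890380859375 = 1116227221067356419653632/72081298828125.
Numerically: E[X] ≈ 1.549e+10.

E[X] = 43589145600 · (14/15)^{15} = 1116227221067356419653632/72081298828125 ≈ 1.549e+10.


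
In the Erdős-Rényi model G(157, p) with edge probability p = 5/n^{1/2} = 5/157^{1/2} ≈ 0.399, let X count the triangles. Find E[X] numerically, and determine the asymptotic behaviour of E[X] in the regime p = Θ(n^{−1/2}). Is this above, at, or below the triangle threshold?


Number of potential triangles: C(157, 3) = 632710.
Each occurs with probability p³ ≈ (0.399)³ ≈ 6.354195e-02.
By linearity: E[X] = C(157, 3)·p³ ≈ 632710 · 6.354195e-02 ≈ 40203.6268.
Since α = 1/2 < 1, p = c/n^{1/2} ≫ 1/n is above the triangle threshold p ~ 1/n. Asymptotically E[X] ~ (c³/6)·n^{3(1−α)} = (5³/6)·n^{1.5} → ∞; triangles are abundant w.h.p.

E[X] ≈ 40203.6268; in regime p = Θ(1/n^{1/2}) E[X] diverges (above the triangle threshold p ~ 1/n).


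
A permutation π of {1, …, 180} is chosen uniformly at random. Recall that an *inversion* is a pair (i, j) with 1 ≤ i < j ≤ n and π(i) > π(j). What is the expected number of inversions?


Write X = Σ X_I over the C(180, 2) = 16110 pairs i < j, with X_I the indicator of one inversion.
There are 16110 indicators.
For each fixed pair i < j, the values π(i) and π(j) are two distinct elements of {1, …, 180} in uniformly random order; by symmetry P[π(i) > π(j)] = 1/2.
By linearity: E[X] = 16110 · (1/2) = C(180, 2) · (1/2) = 16110/2 = 8055 ≈ 8055.0000.

E[X] = 8055 = 8055.0000.


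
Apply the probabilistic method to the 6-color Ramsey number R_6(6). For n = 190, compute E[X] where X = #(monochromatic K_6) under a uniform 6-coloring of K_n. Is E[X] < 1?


E[X] = C(190, 6) · 6^{1 − 15} = 60334683255 · 6^{−14} = 60334683255/78364164096.
As a reduced fraction: E[X] = 6703853695/8707129344 ≈ 0.7699.
Is E[X] < 1? YES.
Since E[X] < 1, there exists a 6-coloring of K_{190} with no monochromatic K_6; hence R_6(6) > 190.

E[X] = 6703853695/8707129344 ≈ 0.7699; E[X] < 1, so R_6(6) > 190.


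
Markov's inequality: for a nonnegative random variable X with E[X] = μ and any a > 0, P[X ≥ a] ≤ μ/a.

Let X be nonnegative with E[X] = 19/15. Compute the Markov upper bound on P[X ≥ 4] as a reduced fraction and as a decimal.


μ = E[X] = 19/15, a = 4.
Markov: P[X ≥ 4] ≤ μ/a = (19/15)/4 = 19/60.
Numerically: ≈ 0.316667.
(Since a = 4 > μ = 1.266667, the bound 19/60 is < 1 and informative.)

P[X ≥ 4] ≤ 19/60 ≈ 0.316667.


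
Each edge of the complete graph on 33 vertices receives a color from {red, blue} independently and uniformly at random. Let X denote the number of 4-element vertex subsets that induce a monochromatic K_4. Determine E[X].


Let X = Σ_S X_S over the C(33, 4) = 40920 subsets S of size 4, where X_S = 1 if the K_4 on S is monochromatic.
For a fixed S, the K_4 on S has C(4, 2) = 6 edges. P[all 6 edges red] = (1/2)^6, and likewise for blue, so P[monochromatic] = 2·(1/2)^6 = 2^{1 − 6} = 1/32.
Summing: E[X] = C(33, 4) · 2^{1 − 6} = 40920 · 1/32 = 5115/4.
Numerically: E[X] ≈ 1278.7500.

E[X] = C(33,4)·2^(1−C(4,2)) = 5115/4 ≈ 1278.7500.


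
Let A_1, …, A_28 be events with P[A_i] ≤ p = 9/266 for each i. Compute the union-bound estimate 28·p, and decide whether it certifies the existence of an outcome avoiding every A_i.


Union bound: P[∪_{i=1}^{28} A_i] ≤ Σ_i P[A_i] ≤ 28·p = 28·(9/266) = 18/19.
Numerically: 18/19 ≈ 0.9474.
Is 18/19 < 1? YES.
Since P[∪ A_i] ≤ 18/19 < 1, the complement has P[∩ A_i^c] ≥ 1 − 18/19 = 1/19 > 0, so some outcome avoids every A_i.

28·p = 18/19 ≈ 0.9474; existence CERTIFIED by the union bound.


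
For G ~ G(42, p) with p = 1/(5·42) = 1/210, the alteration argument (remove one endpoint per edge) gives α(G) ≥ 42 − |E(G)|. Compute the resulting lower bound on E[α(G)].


E[|E(G)|] = C(42, 2)·p = 861 · (1/210) = 41/10.
E[α(G)] ≥ n − E[|E(G)|] = 42 − 41/10 = 379/10.
Numerically: ≈ 37.900.
(This is only a lower bound; the true E[α(G)] may be larger.)

E[α(G)] ≥ 379/10 ≈ 37.900.


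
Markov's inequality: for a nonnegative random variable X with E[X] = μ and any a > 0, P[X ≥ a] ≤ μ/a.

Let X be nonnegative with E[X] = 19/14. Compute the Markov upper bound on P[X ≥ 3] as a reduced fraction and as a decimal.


μ = E[X] = 19/14, a = 3.
Markov: P[X ≥ 3] ≤ μ/a = (19/14)/3 = 19/42.
Numerically: ≈ 0.452381.
(Since a = 3 > μ = 1.357143, the bound 19/42 is < 1 and informative.)

P[X ≥ 3] ≤ 19/42 ≈ 0.452381.


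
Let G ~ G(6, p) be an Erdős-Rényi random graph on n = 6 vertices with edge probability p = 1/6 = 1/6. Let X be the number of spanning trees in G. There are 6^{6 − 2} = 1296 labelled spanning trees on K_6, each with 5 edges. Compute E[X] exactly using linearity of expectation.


K_6 has 6^{6 − 2} = 1296 labelled spanning trees.
For each such spanning tree H, let X_H = 1 if all 5 edges of H are present in G. Then P[X_H = 1] = p^{5} = (1/6)^{5} = 1/7776.
By linearity of expectation: E[X] = Σ_H E[X_H] = 1296 · p^{5} = 1296 · 1/7776 = 1/6.
Numerically: E[X] ≈ 0.16667.

E[X] = 1296 · (1/6)^{5} = 1/6 ≈ 0.16667.


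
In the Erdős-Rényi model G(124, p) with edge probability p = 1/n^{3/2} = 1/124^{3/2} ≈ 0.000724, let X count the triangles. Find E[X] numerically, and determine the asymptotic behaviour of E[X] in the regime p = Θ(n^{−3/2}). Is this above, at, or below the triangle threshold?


Number of potential triangles: C(124, 3) = 310124.
Each occurs with probability p³ ≈ (0.000724)³ ≈ 3.79842e-10.
By linearity: E[X] = C(124, 3)·p³ ≈ 310124 · 3.79842e-10 ≈ 0.000.
Since α = 3/2 > 1, p = c/n^{3/2} = o(1/n) is below the triangle threshold p ~ 1/n. Asymptotically E[X] ~ (c³/6)·n^{3(1−α)} = (1³/6)·n^{-1.5} → 0, so by Markov's inequality G has no triangles w.h.p.

E[X] ≈ 0.000; in regime p = Θ(1/n^{3/2}) E[X] tends to 0 (below the triangle threshold p ~ 1/n).


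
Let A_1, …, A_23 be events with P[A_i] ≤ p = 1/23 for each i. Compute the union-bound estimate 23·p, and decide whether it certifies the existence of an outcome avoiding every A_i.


Union bound: P[∪_{i=1}^{23} A_i] ≤ Σ_i P[A_i] ≤ 23·p = 23·(1/23) = 1.
Numerically: 1 ≈ 1.000000.
Is 1 < 1? NO.
Since the bound 1 is ≥ 1, the union bound is uninformative here; it does NOT by itself certify existence.

23·p = 1 ≈ 1.000000; existence NOT certified by the union bound.


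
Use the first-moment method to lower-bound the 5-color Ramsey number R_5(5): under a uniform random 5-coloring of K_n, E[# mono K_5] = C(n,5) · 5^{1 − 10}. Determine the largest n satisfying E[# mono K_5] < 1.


We need C(n, 5) · 5^{1 − 10} < 1, i.e. C(n, 5) < 5^{10 − 1} = 1953125.
Check values of n near the boundary:
  n = 43: C(43, 5) = 962598; 962598 < 1953125? YES
  n = 44: C(44, 5) = 1086008; 1086008 < 1953125? YES
  n = 45: C(45, 5) = 1221759; 1221759 < 1953125? YES
  n = 46: C(46, 5) = 1370754; 1370754 < 1953125? YES
  n = 47: C(47, 5) = 1533939; 1533939 < 1953125? YES
  n = 48: C(48, 5) = 1712304; 1712304 < 1953125? YES
  n = 49: C(49, 5) = 1906884; 1906884 < 1953125? YES
  n = 50: C(50, 5) = 2118760; 2118760 < 1953125? NO
The largest n with C(n, 5) < 1953125 is n = 49 (where E[X] = 1906884/1953125 ≈ 0.9763). Hence R_5(5) > 49, i.e. R_5(5) ≥ 50.

Largest n = 49; hence R_5(5) > 49.


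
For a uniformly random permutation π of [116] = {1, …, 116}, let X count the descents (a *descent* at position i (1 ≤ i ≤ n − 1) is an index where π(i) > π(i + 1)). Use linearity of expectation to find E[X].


Write X = Σ X_I over i = 1, …, 115, with X_I the indicator of one descent.
There are 115 indicators.
For each fixed i, the pair (π(i), π(i+1)) is a uniformly random ordered pair of distinct values from {1, …, 116}; by symmetry P[π(i) > π(i+1)] = 1/2.
By linearity: E[X] = 115 · (1/2) = (116 − 1) · (1/2) = 115/2 ≈ 57.50000.

E[X] = 115/2 = 57.50000.


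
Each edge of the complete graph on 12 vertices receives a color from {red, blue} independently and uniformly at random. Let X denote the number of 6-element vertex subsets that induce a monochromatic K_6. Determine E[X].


Let X = Σ_S X_S over the C(12, 6) = 924 subsets S of size 6, where X_S = 1 if the K_6 on S is monochromatic.
For a fixed S, the K_6 on S has C(6, 2) = 15 edges. P[all 15 edges red] = (1/2)^15, and likewise for blue, so P[monochromatic] = 2·(1/2)^15 = 2^{1 − 15} = 1/16384.
By linearity: E[X] = C(12, 6) · 2^{1 − 15} = 924 · 1/16384 = 231/4096.
Numerically: E[X] ≈ 0.056396.

E[X] = C(12,6)·2^(1−C(6,2)) = 231/4096 ≈ 0.056396.


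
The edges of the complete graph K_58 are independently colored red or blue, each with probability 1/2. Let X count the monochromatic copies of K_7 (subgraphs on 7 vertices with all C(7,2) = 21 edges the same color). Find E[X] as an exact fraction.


Let X = Σ_S X_S over the C(58, 7) = 300674088 subsets S of size 7, where X_S = 1 if the K_7 on S is monochromatic.
For a fixed S, the K_7 on S has C(7, 2) = 21 edges. P[all 21 edges red] = (1/2)^21, and likewise for blue, so P[monochromatic] = 2·(1/2)^21 = 2^{1 − 21} = 1/1048576.
Summing: E[X] = C(58, 7) · 2^{1 − 21} = 300674088 · 1/1048576 = 37584261/131072.
Numerically: E[X] ≈ 286.745155.

E[X] = C(58,7)·2^(1−C(7,2)) = 37584261/131072 ≈ 286.745155.


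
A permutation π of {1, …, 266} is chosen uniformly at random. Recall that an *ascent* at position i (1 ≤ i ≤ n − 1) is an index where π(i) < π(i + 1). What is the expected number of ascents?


Write X = Σ X_I over i = 1, …, 265, with X_I the indicator of one ascent.
There are 265 indicators.
For each fixed i, the pair (π(i), π(i+1)) is a uniformly random ordered pair of distinct values from {1, …, 266}; by symmetry P[π(i) < π(i+1)] = 1/2.
By linearity: E[X] = 265 · (1/2) = (266 − 1) · (1/2) = 265/2 ≈ 132.50000.

E[X] = 265/2 = 132.50000.


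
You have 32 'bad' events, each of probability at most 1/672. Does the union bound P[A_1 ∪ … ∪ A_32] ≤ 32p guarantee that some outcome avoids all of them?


Union bound: P[∪_{i=1}^{32} A_i] ≤ Σ_i P[A_i] ≤ 32·p = 32·(1/672) = 1/21.
Numerically: 1/21 ≈ 0.047619.
Is 1/21 < 1? YES.
Since P[∪ A_i] ≤ 1/21 < 1, the complement has P[∩ A_i^c] ≥ 1 − 1/21 = 20/21 > 0, so some outcome avoids every A_i.

32·p = 1/21 ≈ 0.047619; existence CERTIFIED by the union bound.


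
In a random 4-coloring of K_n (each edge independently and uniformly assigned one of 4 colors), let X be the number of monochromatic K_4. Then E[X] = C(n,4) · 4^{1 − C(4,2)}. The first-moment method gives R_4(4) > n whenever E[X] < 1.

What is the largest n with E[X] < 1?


We need C(n, 4) · 4^{1 − 6} < 1, i.e. C(n, 4) < 4^{6 − 1} = 1024.
Check values of n near the boundary:
  n = 9: C(9, 4) = 126; 126 < 1024? YES
  n = 10: C(10, 4) = 210; 210 < 1024? YES
  n = 11: C(11, 4) = 330; 330 < 1024? YES
  n = 12: C(12, 4) = 495; 495 < 1024? YES
  n = 13: C(13, 4) = 715; 715 < 1024? YES
  n = 14: C(14, 4) = 1001; 1001 < 1024? YES
  n = 15: C(15, 4) = 1365; 1365 < 1024? NO
The largest n with C(n, 4) < 1024 is n = 14 (where E[X] = 1001/1024 ≈ 0.9775). Hence R_4(4) > 14, i.e. R_4(4) ≥ 15.

Largest n = 14; hence R_4(4) > 14.


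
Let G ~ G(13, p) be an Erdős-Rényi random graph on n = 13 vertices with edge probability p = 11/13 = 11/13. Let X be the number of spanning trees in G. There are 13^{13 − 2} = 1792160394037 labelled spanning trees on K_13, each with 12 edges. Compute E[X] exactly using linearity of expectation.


K_13 has 13^{13 − 2} = 1792160394037 labelled spanning trees.
For each such spanning tree H, let X_H = 1 if all 12 edges of H are present in G. Then P[X_H = 1] = p^{12} = (11/13)^{12} = 3138428376721/23298085122481.
By linearity of expectation: E[X] = Σ_H E[X_H] = 1792160394037 · p^{12} = 1792160394037 · 3138428376721/23298085122481 = 3138428376721/13.
Numerically: E[X] ≈ 2.414e+11.

E[X] = 1792160394037 · (11/13)^{12} = 3138428376721/13 ≈ 2.414e+11.


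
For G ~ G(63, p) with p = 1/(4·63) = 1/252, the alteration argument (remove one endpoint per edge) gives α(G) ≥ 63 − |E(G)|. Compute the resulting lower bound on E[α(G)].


E[|E(G)|] = C(63, 2)·p = 1953 · (1/252) = 31/4.
E[α(G)] ≥ n − E[|E(G)|] = 63 − 31/4 = 221/4.
Numerically: ≈ 55.2500.
(This is only a lower bound; the true E[α(G)] may be larger.)

E[α(G)] ≥ 221/4 ≈ 55.2500.


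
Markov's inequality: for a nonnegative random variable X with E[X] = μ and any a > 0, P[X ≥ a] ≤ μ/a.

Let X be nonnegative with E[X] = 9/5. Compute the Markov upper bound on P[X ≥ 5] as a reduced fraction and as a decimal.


μ = E[X] = 9/5, a = 5.
Markov: P[X ≥ 5] ≤ μ/a = (9/5)/5 = 9/25.
Numerically: ≈ 0.36000.
(Since a = 5 > μ = 1.80000, the bound 9/25 is < 1 and informative.)

P[X ≥ 5] ≤ 9/25 ≈ 0.36000.


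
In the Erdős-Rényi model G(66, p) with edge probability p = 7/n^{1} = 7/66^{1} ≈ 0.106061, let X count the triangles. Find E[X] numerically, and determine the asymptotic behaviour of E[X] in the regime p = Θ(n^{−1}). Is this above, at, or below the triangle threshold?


Number of potential triangles: C(66, 3) = 45760.
Each occurs with probability p³ ≈ (0.106061)³ ≈ 1.19306008e-03.
By linearity: E[X] = C(66, 3)·p³ ≈ 45760 · 1.19306008e-03 ≈ 54.594429.
Here α = 1, so p = 7/n is exactly at the triangle threshold p ~ 1/n. Asymptotically E[X] → c³/6 = 7³/6 = 343/6 ≈ 57.166667, a bounded constant. In this regime the triangle count is asymptotically Poisson(c³/6).

E[X] ≈ 54.594429; in regime p = Θ(1/n^{1}) E[X] stays bounded (at the triangle threshold p ~ 1/n).


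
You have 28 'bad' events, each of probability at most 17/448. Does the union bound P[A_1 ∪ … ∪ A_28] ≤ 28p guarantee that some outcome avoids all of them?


Union bound: P[∪_{i=1}^{28} A_i] ≤ Σ_i P[A_i] ≤ 28·p = 28·(17/448) = 17/16.
Numerically: 17/16 ≈ 1.062.
Is 17/16 < 1? NO.
Since the bound 17/16 is ≥ 1, the union bound is uninformative here; it does NOT by itself certify existence.

28·p = 17/16 ≈ 1.062; existence NOT certified by the union bound.


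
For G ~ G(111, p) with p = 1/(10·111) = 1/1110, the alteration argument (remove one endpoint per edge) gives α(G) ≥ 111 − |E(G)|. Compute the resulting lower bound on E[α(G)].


E[|E(G)|] = C(111, 2)·p = 6105 · (1/1110) = 11/2.
E[α(G)] ≥ n − E[|E(G)|] = 111 − 11/2 = 211/2.
Numerically: ≈ 105.5000.
(This is only a lower bound; the true E[α(G)] may be larger.)

E[α(G)] ≥ 211/2 ≈ 105.5000.


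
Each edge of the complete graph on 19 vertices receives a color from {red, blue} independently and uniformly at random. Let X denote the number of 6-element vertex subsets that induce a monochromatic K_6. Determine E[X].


Let X = Σ_S X_S over the C(19, 6) = 27132 subsets S of size 6, where X_S = 1 if the K_6 on S is monochromatic.
For a fixed S, the K_6 on S has C(6, 2) = 15 edges. P[all 15 edges red] = (1/2)^15, and likewise for blue, so P[monochromatic] = 2·(1/2)^15 = 2^{1 − 15} = 1/16384.
Summing: E[X] = C(19, 6) · 2^{1 − 15} = 27132 · 1/16384 = 6783/4096.
Numerically: E[X] ≈ 1.6560.

E[X] = C(19,6)·2^(1−C(6,2)) = 6783/4096 ≈ 1.6560.


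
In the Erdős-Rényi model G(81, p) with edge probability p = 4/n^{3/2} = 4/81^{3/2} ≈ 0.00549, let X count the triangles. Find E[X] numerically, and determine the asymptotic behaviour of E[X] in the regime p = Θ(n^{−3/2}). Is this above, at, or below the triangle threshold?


Number of potential triangles: C(81, 3) = 85320.
Each occurs with probability p³ ≈ (0.00549)³ ≈ 1.65195e-07.
By linearity: E[X] = C(81, 3)·p³ ≈ 85320 · 1.65195e-07 ≈ 0.014.
Since α = 3/2 > 1, p = c/n^{3/2} = o(1/n) is below the triangle threshold p ~ 1/n. Asymptotically E[X] ~ (c³/6)·n^{3(1−α)} = (4³/6)·n^{-1.5} → 0, so by Markov's inequality G has no triangles w.h.p.

E[X] ≈ 0.014; in regime p = Θ(1/n^{3/2}) E[X] tends to 0 (below the triangle threshold p ~ 1/n).


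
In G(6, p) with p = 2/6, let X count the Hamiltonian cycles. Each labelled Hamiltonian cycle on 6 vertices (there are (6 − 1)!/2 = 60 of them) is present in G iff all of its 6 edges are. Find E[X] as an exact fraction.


K_6 has (6 − 1)!/2 = 60 labelled Hamiltonian cycles.
For each such Hamiltonian cycle H, let X_H = 1 if all 6 edges of H are present in G. Then P[X_H = 1] = p^{6} = (1/3)^{6} = 1/729.
Summing the indicators: E[X] = Σ_H E[X_H] = 60 · p^{6} = 60 · 1/729 = 20/243.
Numerically: E[X] ≈ 0.0823.

E[X] = 60 · (1/3)^{6} = 20/243 ≈ 0.0823.


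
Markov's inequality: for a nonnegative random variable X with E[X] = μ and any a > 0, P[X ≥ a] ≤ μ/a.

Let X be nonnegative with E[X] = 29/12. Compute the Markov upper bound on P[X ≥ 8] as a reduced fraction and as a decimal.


μ = E[X] = 29/12, a = 8.
Markov: P[X ≥ 8] ≤ μ/a = (29/12)/8 = 29/96.
Numerically: ≈ 0.302.
(Since a = 8 > μ = 2.417, the bound 29/96 is < 1 and informative.)

P[X ≥ 8] ≤ 29/96 ≈ 0.302.


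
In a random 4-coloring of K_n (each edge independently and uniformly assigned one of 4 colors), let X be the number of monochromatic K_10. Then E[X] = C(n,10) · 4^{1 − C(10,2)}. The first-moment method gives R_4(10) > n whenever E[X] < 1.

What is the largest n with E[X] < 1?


We need C(n, 10) · 4^{1 − 45} < 1, i.e. C(n, 10) < 4^{45 − 1} = 309485009821345068724781056.
Check values of n near the boundary:
  n = 2021: C(2021, 10) = 306347841644770462864800616; 306347841644770462864800616 < 309485009821345068724781056? YES
  n = 2022: C(2022, 10) = 307870445231474093395937796; 307870445231474093395937796 < 309485009821345068724781056? YES
  n = 2023: C(2023, 10) = 309399856285778485315440716; 309399856285778485315440716 < 309485009821345068724781056? YES
  n = 2024: C(2024, 10) = 310936101848269937576192656; 310936101848269937576192656 < 309485009821345068724781056? NO
The largest n with C(n, 10) < 309485009821345068724781056 is n = 2023 (where E[X] = 77349964071444621328860179/77371252455336267181195264 ≈ 0.99972). Hence R_4(10) > 2023, i.e. R_4(10) ≥ 2024.

Largest n = 2023; hence R_4(10) > 2023.


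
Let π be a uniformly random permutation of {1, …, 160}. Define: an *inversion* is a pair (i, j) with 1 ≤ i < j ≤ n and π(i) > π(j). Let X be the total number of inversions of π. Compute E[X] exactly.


Write X = Σ X_I over the C(160, 2) = 12720 pairs i < j, with X_I the indicator of one inversion.
There are 12720 indicators.
For each fixed pair i < j, the values π(i) and π(j) are two distinct elements of {1, …, 160} in uniformly random order; by symmetry P[π(i) > π(j)] = 1/2.
By linearity: E[X] = 12720 · (1/2) = C(160, 2) · (1/2) = 12720/2 = 6360 ≈ 6360.000000.

E[X] = 6360 = 6360.000000.


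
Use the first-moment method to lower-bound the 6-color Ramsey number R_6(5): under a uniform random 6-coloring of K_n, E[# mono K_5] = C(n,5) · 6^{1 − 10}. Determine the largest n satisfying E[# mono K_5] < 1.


We need C(n, 5) · 6^{1 − 10} < 1, i.e. C(n, 5) < 6^{10 − 1} = 10077696.
Check values of n near the boundary:
  n = 65: C(65, 5) = 8259888; 8259888 < 10077696? YES
  n = 66: C(66, 5) = 8936928; 8936928 < 10077696? YES
  n = 67: C(67, 5) = 9657648; 9657648 < 10077696? YES
  n = 68: C(68, 5) = 10424128; 10424128 < 10077696? NO
  n = 69: C(69, 5) = 11238513; 11238513 < 10077696? NO
The largest n with C(n, 5) < 10077696 is n = 67 (where E[X] = 67067/69984 ≈ 0.95832). Hence R_6(5) > 67, i.e. R_6(5) ≥ 68.

Largest n = 67; hence R_6(5) > 67.


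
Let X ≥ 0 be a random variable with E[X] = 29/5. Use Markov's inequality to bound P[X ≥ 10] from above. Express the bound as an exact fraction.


μ = E[X] = 29/5, a = 10.
Markov: P[X ≥ 10] ≤ μ/a = (29/5)/10 = 29/50.
Numerically: ≈ 0.58000.
(Since a = 10 > μ = 5.80000, the bound 29/50 is < 1 and informative.)

P[X ≥ 10] ≤ 29/50 ≈ 0.58000.


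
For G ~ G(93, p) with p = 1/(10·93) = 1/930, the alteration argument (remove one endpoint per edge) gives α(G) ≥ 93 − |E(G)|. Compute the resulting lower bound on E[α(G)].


E[|E(G)|] = C(93, 2)·p = 4278 · (1/930) = 23/5.
E[α(G)] ≥ n − E[|E(G)|] = 93 − 23/5 = 442/5.
Numerically: ≈ 88.40000.
(This is only a lower bound; the true E[α(G)] may be larger.)

E[α(G)] ≥ 442/5 ≈ 88.40000.


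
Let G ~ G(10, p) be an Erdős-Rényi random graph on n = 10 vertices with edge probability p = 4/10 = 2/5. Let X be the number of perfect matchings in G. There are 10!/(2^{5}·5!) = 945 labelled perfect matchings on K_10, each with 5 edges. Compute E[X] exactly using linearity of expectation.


K_10 has 10!/(2^{5}·5!) = 945 labelled perfect matchings.
For each such perfect matching H, let X_H = 1 if all 5 edges of H are present in G. Then P[X_H = 1] = p^{5} = (2/5)^{5} = 32/3125.
By linearity of expectation: E[X] = Σ_H E[X_H] = 945 · p^{5} = 945 · 32/3125 = 6048/625.
Numerically: E[X] ≈ 9.6768.

E[X] = 945 · (2/5)^{5} = 6048/625 ≈ 9.6768.


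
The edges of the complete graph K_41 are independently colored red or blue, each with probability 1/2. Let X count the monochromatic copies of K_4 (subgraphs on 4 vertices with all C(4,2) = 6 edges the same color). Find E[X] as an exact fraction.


Let X = Σ_S X_S over the C(41, 4) = 101270 subsets S of size 4, where X_S = 1 if the K_4 on S is monochromatic.
For a fixed S, the K_4 on S has C(4, 2) = 6 edges. P[all 6 edges red] = (1/2)^6, and likewise for blue, so P[monochromatic] = 2·(1/2)^6 = 2^{1 − 6} = 1/32.
By linearity of expectation: E[X] = C(41, 4) · 2^{1 − 6} = 101270 · 1/32 = 50635/16.
Numerically: E[X] ≈ 3164.687500.

E[X] = C(41,4)·2^(1−C(4,2)) = 50635/16 ≈ 3164.687500.


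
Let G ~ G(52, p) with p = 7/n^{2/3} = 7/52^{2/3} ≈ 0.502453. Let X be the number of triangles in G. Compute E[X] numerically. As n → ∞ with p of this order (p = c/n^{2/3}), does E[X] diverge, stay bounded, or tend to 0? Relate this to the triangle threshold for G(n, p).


Number of potential triangles: C(52, 3) = 22100.
Each occurs with probability p³ ≈ (0.502453)³ ≈ 1.26849112e-01.
By linearity: E[X] = C(52, 3)·p³ ≈ 22100 · 1.26849112e-01 ≈ 2803.365385.
Since α = 2/3 < 1, p = c/n^{2/3} ≫ 1/n is above the triangle threshold p ~ 1/n. Asymptotically E[X] ~ (c³/6)·n^{3(1−α)} = (7³/6)·n^{1} → ∞; triangles are abundant w.h.p.

E[X] ≈ 2803.365385; in regime p = Θ(1/n^{2/3}) E[X] diverges (above the triangle threshold p ~ 1/n).


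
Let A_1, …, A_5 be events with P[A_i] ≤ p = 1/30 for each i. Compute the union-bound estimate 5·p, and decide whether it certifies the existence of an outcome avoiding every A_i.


Union bound: P[∪_{i=1}^{5} A_i] ≤ Σ_i P[A_i] ≤ 5·p = 5·(1/30) = 1/6.
Numerically: 1/6 ≈ 0.16667.
Is 1/6 < 1? YES.
Since P[∪ A_i] ≤ 1/6 < 1, the complement has P[∩ A_i^c] ≥ 1 − 1/6 = 5/6 > 0, so some outcome avoids every A_i.

5·p = 1/6 ≈ 0.16667; existence CERTIFIED by the union bound.
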